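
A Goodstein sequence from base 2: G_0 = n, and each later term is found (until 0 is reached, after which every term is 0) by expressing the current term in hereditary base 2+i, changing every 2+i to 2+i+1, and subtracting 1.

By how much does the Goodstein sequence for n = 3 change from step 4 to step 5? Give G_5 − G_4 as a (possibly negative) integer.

[0] 3 ≡ 2 + 1 (base 2). Lift 3: 4. −1: 3.
[1] 3 ≡ 3 (base 3). Lift 4: 4. −1: 3.
[2] 3 ≡ 3 (base 4). Lift 5: 3. −1: 2.
[3] 2 ≡ 2 (base 5). Lift 6: 2. −1: 1.
[4] 1 ≡ 1 (base 6). Lift 7: 1. −1: 0.

-1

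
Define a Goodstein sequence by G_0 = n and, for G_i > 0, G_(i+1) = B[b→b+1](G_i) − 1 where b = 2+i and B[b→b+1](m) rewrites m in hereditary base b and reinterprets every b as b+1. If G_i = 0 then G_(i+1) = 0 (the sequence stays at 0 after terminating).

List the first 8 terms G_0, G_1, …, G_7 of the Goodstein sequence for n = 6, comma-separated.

6, 29, 257, 3125, 46655, 98039, 187243, 332147

base 2: 6 = 2^2 + 2; at 3: 3^3 + 3 = 30; next = 29
base 3: 29 = 3^3 + 2; at 4: 4^4 + 2 = 258; next = 257
base 4: 257 = 4^4 + 1; at 5: 5^5 + 1 = 3126; next = 3125
base 5: 3125 = 5^5; at 6: 6^6 = 46656; next = 46655
base 6: 46655 = 5·6^5 + 5·6^4 + 5·6^3 + 5·6^2 + 5·6 + 5; at 7: 5·7^5 + 5·7^4 + 5·7^3 + 5·7^2 + 5·7 + 5 = 98040; next = 98039
base 7: 98039 = 5·7^5 + 5·7^4 + 5·7^3 + 5·7^2 + 5·7 + 4; at 8: 5·8^5 + 5·8^4 + 5·8^3 + 5·8^2 + 5·8 + 4 = 187244; next = 187243
base 8: 187243 = 5·8^5 + 5·8^4 + 5·8^3 + 5·8^2 + 5·8 + 3; at 9: 5·9^5 + 5·9^4 + 5·9^3 + 5·9^2 + 5·9 + 3 = 332148; next = 332147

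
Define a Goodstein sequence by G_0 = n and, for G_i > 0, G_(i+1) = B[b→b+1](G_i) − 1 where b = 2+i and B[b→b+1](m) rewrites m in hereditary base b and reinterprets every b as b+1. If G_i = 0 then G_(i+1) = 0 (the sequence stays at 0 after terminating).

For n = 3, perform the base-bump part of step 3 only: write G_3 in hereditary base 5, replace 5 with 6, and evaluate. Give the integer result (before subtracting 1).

2

step 0: 3 = 2 + 1; sub 3 for 2: 3 + 1; = 4; G_1 = 4−1 = 3
step 1: 3 = 3; sub 4 for 3: 4; = 4; G_2 = 4−1 = 3
step 2: 3 = 3; sub 5 for 4: 3; = 3; G_3 = 3−1 = 2
step 3: 2 = 2; sub 6 for 5: 2; = 2; G_4 = 2−1 = 1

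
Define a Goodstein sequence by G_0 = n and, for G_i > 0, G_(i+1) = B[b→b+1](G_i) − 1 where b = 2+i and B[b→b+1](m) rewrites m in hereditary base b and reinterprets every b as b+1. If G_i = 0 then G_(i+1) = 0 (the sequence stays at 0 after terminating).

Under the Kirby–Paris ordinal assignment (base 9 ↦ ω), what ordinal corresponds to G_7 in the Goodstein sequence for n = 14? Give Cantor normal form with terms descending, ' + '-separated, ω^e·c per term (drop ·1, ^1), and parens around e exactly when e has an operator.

[0] 14 ≡ 2^(2 + 1) + 2^2 + 2 (base 2). Lift 3: 111. −1: 110.
[1] 110 ≡ 3^(3 + 1) + 3^3 + 2 (base 3). Lift 4: 1282. −1: 1281.
[2] 1281 ≡ 4^(4 + 1) + 4^4 + 1 (base 4). Lift 5: 18751. −1: 18750.
[3] 18750 ≡ 5^(5 + 1) + 5^5 (base 5). Lift 6: 326592. −1: 326591.
[4] 326591 ≡ 6^(6 + 1) + 5·6^5 + 5·6^4 + 5·6^3 + 5·6^2 + 5·6 + 5 (base 6). Lift 7: 5862841. −1: 5862840.
[5] 5862840 ≡ 7^(7 + 1) + 5·7^5 + 5·7^4 + 5·7^3 + 5·7^2 + 5·7 + 4 (base 7). Lift 8: 134404972. −1: 134404971.
[6] 134404971 ≡ 8^(8 + 1) + 5·8^5 + 5·8^4 + 5·8^3 + 5·8^2 + 5·8 + 3 (base 8). Lift 9: 3487116549. −1: 3487116548.
[7] 3487116548 ≡ 9^(9 + 1) + 5·9^5 + 5·9^4 + 5·9^3 + 5·9^2 + 5·9 + 2 (base 9). Lift 10: 100000555552. −1: 100000555551.

ω^(ω + 1) + ω^5·5 + ω^4·5 + ω^3·5 + ω^2·5 + ω·5 + 2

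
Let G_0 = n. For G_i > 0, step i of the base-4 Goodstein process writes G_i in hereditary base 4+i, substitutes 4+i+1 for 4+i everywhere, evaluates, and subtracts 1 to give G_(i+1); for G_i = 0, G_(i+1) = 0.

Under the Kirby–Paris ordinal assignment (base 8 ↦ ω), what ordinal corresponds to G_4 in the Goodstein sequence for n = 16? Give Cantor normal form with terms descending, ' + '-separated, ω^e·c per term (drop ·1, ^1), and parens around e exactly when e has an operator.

ω·4 + 1

(0) 16|_4 = 4^2 ↦ 5^2|_5 = 25 ⇒ 24
(1) 24|_5 = 4·5 + 4 ↦ 4·6 + 4|_6 = 28 ⇒ 27
(2) 27|_6 = 4·6 + 3 ↦ 4·7 + 3|_7 = 31 ⇒ 30
(3) 30|_7 = 4·7 + 2 ↦ 4·8 + 2|_8 = 34 ⇒ 33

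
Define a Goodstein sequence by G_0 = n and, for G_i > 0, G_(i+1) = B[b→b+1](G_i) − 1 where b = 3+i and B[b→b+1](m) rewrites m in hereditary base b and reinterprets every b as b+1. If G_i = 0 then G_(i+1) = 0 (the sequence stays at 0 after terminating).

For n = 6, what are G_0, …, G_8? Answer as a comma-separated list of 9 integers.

G_0=6  [base 3] 2·3  →[3↦4]→  2·4 = 8  −1 ⇒ G_1=7
G_1=7  [base 4] 4 + 3  →[4↦5]→  5 + 3 = 8  −1 ⇒ G_2=7
G_2=7  [base 5] 5 + 2  →[5↦6]→  6 + 2 = 8  −1 ⇒ G_3=7
G_3=7  [base 6] 6 + 1  →[6↦7]→  7 + 1 = 8  −1 ⇒ G_4=7
G_4=7  [base 7] 7  →[7↦8]→  8 = 8  −1 ⇒ G_5=7
G_5=7  [base 8] 7  →[8↦9]→  7 = 7  −1 ⇒ G_6=6
G_6=6  [base 9] 6  →[9↦10]→  6 = 6  −1 ⇒ G_7=5
G_7=5  [base 10] 5  →[10↦11]→  5 = 5  −1 ⇒ G_8=4

6, 7, 7, 7, 7, 7, 6, 5, 4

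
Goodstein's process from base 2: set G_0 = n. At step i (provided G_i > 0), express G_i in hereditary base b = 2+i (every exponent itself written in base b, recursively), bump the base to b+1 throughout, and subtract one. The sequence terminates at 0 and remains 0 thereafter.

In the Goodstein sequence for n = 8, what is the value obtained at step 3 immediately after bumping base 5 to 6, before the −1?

i=0: 8 = 2^(2 + 1) (b=2); 2→3: 3^(3 + 1) = 81; 81−1 = 80
i=1: 80 = 2·3^3 + 2·3^2 + 2·3 + 2 (b=3); 3→4: 2·4^4 + 2·4^2 + 2·4 + 2 = 554; 554−1 = 553
i=2: 553 = 2·4^4 + 2·4^2 + 2·4 + 1 (b=4); 4→5: 2·5^5 + 2·5^2 + 2·5 + 1 = 6311; 6311−1 = 6310

93396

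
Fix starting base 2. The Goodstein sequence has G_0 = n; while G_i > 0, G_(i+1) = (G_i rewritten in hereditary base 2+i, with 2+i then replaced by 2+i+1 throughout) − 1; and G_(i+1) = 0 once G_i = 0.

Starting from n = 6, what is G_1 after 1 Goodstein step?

29

[0] 6 ≡ 2^2 + 2 (base 2). Lift 3: 30. −1: 29.
[1] 29 ≡ 3^3 + 2 (base 3). Lift 4: 258. −1: 257.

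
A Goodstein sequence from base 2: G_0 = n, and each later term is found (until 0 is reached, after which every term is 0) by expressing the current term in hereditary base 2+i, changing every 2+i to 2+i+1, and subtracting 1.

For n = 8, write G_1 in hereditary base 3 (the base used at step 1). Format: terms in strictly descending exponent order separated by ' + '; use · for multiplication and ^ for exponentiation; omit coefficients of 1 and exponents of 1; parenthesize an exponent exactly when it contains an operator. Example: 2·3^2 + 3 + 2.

2·3^3 + 2·3^2 + 2·3 + 2

step 0: 8 = 2^(2 + 1); sub 3 for 2: 3^(3 + 1); = 81; G_1 = 81−1 = 80
step 1: 80 = 2·3^3 + 2·3^2 + 2·3 + 2; sub 4 for 3: 2·4^4 + 2·4^2 + 2·4 + 2; = 554; G_2 = 554−1 = 553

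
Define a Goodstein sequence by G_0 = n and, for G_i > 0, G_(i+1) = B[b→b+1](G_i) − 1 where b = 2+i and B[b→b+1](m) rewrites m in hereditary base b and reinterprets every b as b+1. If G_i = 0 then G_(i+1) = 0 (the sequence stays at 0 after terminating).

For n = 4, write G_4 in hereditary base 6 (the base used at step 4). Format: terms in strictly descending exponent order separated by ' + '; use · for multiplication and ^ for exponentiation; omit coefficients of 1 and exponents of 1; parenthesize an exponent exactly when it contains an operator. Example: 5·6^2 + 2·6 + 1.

4 —HB2→ 2^2 —bump→ 3^3 = 27 —(−1)→ 26
26 —HB3→ 2·3^2 + 2·3 + 2 —bump→ 2·4^2 + 2·4 + 2 = 42 —(−1)→ 41
41 —HB4→ 2·4^2 + 2·4 + 1 —bump→ 2·5^2 + 2·5 + 1 = 61 —(−1)→ 60
60 —HB5→ 2·5^2 + 2·5 —bump→ 2·6^2 + 2·6 = 84 —(−1)→ 83
83 —HB6→ 2·6^2 + 6 + 5 —bump→ 2·7^2 + 7 + 5 = 110 —(−1)→ 109

2·6^2 + 6 + 5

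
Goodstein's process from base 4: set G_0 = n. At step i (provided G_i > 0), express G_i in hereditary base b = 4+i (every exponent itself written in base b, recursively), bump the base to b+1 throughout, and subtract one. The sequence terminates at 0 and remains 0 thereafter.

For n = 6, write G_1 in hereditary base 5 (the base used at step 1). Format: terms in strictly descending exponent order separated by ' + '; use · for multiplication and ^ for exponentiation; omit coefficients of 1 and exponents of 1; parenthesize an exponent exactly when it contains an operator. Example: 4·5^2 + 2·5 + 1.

5 + 1

(0) 6|_4 = 4 + 2 ↦ 5 + 2|_5 = 7 ⇒ 6
(1) 6|_5 = 5 + 1 ↦ 6 + 1|_6 = 7 ⇒ 6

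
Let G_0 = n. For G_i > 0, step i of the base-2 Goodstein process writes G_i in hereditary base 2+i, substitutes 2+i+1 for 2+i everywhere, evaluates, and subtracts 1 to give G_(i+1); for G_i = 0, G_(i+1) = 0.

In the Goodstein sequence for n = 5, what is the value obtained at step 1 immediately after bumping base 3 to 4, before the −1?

256

5 —HB2→ 2^2 + 1 —bump→ 3^3 + 1 = 28 —(−1)→ 27
27 —HB3→ 3^3 —bump→ 4^4 = 256 —(−1)→ 255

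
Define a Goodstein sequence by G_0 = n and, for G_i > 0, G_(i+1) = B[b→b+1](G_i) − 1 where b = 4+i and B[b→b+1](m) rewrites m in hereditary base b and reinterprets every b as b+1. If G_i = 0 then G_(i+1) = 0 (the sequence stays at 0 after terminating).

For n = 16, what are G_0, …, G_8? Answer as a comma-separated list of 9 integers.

16, 24, 27, 30, 33, 36, 39, 41, 43

(0) 16|_4 = 4^2 ↦ 5^2|_5 = 25 ⇒ 24
(1) 24|_5 = 4·5 + 4 ↦ 4·6 + 4|_6 = 28 ⇒ 27
(2) 27|_6 = 4·6 + 3 ↦ 4·7 + 3|_7 = 31 ⇒ 30
(3) 30|_7 = 4·7 + 2 ↦ 4·8 + 2|_8 = 34 ⇒ 33
(4) 33|_8 = 4·8 + 1 ↦ 4·9 + 1|_9 = 37 ⇒ 36
(5) 36|_9 = 4·9 ↦ 4·10|_10 = 40 ⇒ 39
(6) 39|_10 = 3·10 + 9 ↦ 3·11 + 9|_11 = 42 ⇒ 41
(7) 41|_11 = 3·11 + 8 ↦ 3·12 + 8|_12 = 44 ⇒ 43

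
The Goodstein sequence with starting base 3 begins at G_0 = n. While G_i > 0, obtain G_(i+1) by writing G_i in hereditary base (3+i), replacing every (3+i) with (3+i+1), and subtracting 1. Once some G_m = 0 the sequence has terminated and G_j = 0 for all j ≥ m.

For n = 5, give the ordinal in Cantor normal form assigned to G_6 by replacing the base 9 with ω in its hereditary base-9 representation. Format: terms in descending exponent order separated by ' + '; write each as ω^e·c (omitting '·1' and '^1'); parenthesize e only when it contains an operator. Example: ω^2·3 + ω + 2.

2

G_0=5  [base 3] 3 + 2  →[3↦4]→  4 + 2 = 6  −1 ⇒ G_1=5
G_1=5  [base 4] 4 + 1  →[4↦5]→  5 + 1 = 6  −1 ⇒ G_2=5
G_2=5  [base 5] 5  →[5↦6]→  6 = 6  −1 ⇒ G_3=5
G_3=5  [base 6] 5  →[6↦7]→  5 = 5  −1 ⇒ G_4=4
G_4=4  [base 7] 4  →[7↦8]→  4 = 4  −1 ⇒ G_5=3
G_5=3  [base 8] 3  →[8↦9]→  3 = 3  −1 ⇒ G_6=2
G_6=2  [base 9] 2  →[9↦10]→  2 = 2  −1 ⇒ G_7=1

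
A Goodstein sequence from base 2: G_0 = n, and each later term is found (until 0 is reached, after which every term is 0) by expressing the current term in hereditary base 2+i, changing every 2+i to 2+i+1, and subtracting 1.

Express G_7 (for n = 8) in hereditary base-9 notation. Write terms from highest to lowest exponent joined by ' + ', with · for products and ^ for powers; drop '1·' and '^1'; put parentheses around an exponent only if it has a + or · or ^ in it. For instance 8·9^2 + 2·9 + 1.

base 2: 8 = 2^(2 + 1); at 3: 3^(3 + 1) = 81; next = 80
base 3: 80 = 2·3^3 + 2·3^2 + 2·3 + 2; at 4: 2·4^4 + 2·4^2 + 2·4 + 2 = 554; next = 553
base 4: 553 = 2·4^4 + 2·4^2 + 2·4 + 1; at 5: 2·5^5 + 2·5^2 + 2·5 + 1 = 6311; next = 6310
base 5: 6310 = 2·5^5 + 2·5^2 + 2·5; at 6: 2·6^6 + 2·6^2 + 2·6 = 93396; next = 93395
base 6: 93395 = 2·6^6 + 2·6^2 + 6 + 5; at 7: 2·7^7 + 2·7^2 + 7 + 5 = 1647196; next = 1647195
base 7: 1647195 = 2·7^7 + 2·7^2 + 7 + 4; at 8: 2·8^8 + 2·8^2 + 8 + 4 = 33554572; next = 33554571
base 8: 33554571 = 2·8^8 + 2·8^2 + 8 + 3; at 9: 2·9^9 + 2·9^2 + 9 + 3 = 774841152; next = 774841151
base 9: 774841151 = 2·9^9 + 2·9^2 + 9 + 2; at 10: 2·10^10 + 2·10^2 + 10 + 2 = 20000000212; next = 20000000211

2·9^9 + 2·9^2 + 9 + 2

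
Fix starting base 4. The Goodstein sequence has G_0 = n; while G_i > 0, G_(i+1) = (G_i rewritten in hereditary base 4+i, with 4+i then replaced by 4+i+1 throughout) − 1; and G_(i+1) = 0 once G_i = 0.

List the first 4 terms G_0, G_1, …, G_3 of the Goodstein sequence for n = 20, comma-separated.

20, 29, 39, 51

step 0: 20 = 4^2 + 4; sub 5 for 4: 5^2 + 5; = 30; G_1 = 30−1 = 29
step 1: 29 = 5^2 + 4; sub 6 for 5: 6^2 + 4; = 40; G_2 = 40−1 = 39
step 2: 39 = 6^2 + 3; sub 7 for 6: 7^2 + 3; = 52; G_3 = 52−1 = 51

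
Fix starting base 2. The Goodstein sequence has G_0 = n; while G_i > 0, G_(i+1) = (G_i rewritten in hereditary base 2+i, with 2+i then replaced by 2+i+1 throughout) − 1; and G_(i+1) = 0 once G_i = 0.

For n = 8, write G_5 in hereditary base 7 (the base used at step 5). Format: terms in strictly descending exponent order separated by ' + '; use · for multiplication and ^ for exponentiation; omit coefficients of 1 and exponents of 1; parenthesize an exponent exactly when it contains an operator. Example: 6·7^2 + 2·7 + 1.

(0) 8|_2 = 2^(2 + 1) ↦ 3^(3 + 1)|_3 = 81 ⇒ 80
(1) 80|_3 = 2·3^3 + 2·3^2 + 2·3 + 2 ↦ 2·4^4 + 2·4^2 + 2·4 + 2|_4 = 554 ⇒ 553
(2) 553|_4 = 2·4^4 + 2·4^2 + 2·4 + 1 ↦ 2·5^5 + 2·5^2 + 2·5 + 1|_5 = 6311 ⇒ 6310
(3) 6310|_5 = 2·5^5 + 2·5^2 + 2·5 ↦ 2·6^6 + 2·6^2 + 2·6|_6 = 93396 ⇒ 93395
(4) 93395|_6 = 2·6^6 + 2·6^2 + 6 + 5 ↦ 2·7^7 + 2·7^2 + 7 + 5|_7 = 1647196 ⇒ 1647195
(5) 1647195|_7 = 2·7^7 + 2·7^2 + 7 + 4 ↦ 2·8^8 + 2·8^2 + 8 + 4|_8 = 33554572 ⇒ 33554571

2·7^7 + 2·7^2 + 7 + 4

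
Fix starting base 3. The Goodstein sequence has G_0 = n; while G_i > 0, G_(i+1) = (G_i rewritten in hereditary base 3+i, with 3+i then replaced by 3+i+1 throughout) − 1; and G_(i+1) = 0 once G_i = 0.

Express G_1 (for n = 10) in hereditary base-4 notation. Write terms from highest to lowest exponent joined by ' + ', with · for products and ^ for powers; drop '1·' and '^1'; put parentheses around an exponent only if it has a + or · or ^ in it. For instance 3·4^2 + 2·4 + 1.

G_0 = 10. HB_3(10) = 3^2 + 1. Bump = 17. G_1 = 16.
G_1 = 16. HB_4(16) = 4^2. Bump = 25. G_2 = 24.

4^2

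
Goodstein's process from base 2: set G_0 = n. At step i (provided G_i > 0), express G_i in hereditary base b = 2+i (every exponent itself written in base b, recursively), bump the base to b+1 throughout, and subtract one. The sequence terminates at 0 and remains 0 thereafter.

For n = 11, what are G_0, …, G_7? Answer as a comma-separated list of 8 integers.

(0) 11|_2 = 2^(2 + 1) + 2 + 1 ↦ 3^(3 + 1) + 3 + 1|_3 = 85 ⇒ 84
(1) 84|_3 = 3^(3 + 1) + 3 ↦ 4^(4 + 1) + 4|_4 = 1028 ⇒ 1027
(2) 1027|_4 = 4^(4 + 1) + 3 ↦ 5^(5 + 1) + 3|_5 = 15628 ⇒ 15627
(3) 15627|_5 = 5^(5 + 1) + 2 ↦ 6^(6 + 1) + 2|_6 = 279938 ⇒ 279937
(4) 279937|_6 = 6^(6 + 1) + 1 ↦ 7^(7 + 1) + 1|_7 = 5764802 ⇒ 5764801
(5) 5764801|_7 = 7^(7 + 1) ↦ 8^(8 + 1)|_8 = 134217728 ⇒ 134217727
(6) 134217727|_8 = 7·8^8 + 7·8^7 + 7·8^6 + 7·8^5 + 7·8^4 + 7·8^3 + 7·8^2 + 7·8 + 7 ↦ 7·9^9 + 7·9^7 + 7·9^6 + 7·9^5 + 7·9^4 + 7·9^3 + 7·9^2 + 7·9 + 7|_9 = 2749609303 ⇒ 2749609302

11, 84, 1027, 15627, 279937, 5764801, 134217727, 2749609302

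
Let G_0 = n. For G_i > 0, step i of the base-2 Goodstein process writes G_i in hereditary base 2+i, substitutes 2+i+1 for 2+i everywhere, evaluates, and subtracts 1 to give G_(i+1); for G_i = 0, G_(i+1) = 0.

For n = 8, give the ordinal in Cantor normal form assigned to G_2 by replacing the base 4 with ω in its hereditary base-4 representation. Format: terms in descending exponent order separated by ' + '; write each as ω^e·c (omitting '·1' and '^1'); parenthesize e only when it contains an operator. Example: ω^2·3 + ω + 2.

(0) 8|_2 = 2^(2 + 1) ↦ 3^(3 + 1)|_3 = 81 ⇒ 80
(1) 80|_3 = 2·3^3 + 2·3^2 + 2·3 + 2 ↦ 2·4^4 + 2·4^2 + 2·4 + 2|_4 = 554 ⇒ 553
(2) 553|_4 = 2·4^4 + 2·4^2 + 2·4 + 1 ↦ 2·5^5 + 2·5^2 + 2·5 + 1|_5 = 6311 ⇒ 6310

ω^ω·2 + ω^2·2 + ω·2 + 1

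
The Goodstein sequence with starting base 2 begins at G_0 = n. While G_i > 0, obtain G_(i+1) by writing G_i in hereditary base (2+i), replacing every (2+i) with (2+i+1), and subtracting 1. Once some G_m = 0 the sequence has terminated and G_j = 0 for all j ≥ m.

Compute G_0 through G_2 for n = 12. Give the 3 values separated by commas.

step 0: 12 = 2^(2 + 1) + 2^2; sub 3 for 2: 3^(3 + 1) + 3^3; = 108; G_1 = 108−1 = 107
step 1: 107 = 3^(3 + 1) + 2·3^2 + 2·3 + 2; sub 4 for 3: 4^(4 + 1) + 2·4^2 + 2·4 + 2; = 1066; G_2 = 1066−1 = 1065

12, 107, 1065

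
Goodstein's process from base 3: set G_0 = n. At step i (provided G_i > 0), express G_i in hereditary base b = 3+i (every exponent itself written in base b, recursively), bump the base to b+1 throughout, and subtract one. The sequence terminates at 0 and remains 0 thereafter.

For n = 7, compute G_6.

G_0=7  [base 3] 2·3 + 1  →[3↦4]→  2·4 + 1 = 9  −1 ⇒ G_1=8
G_1=8  [base 4] 2·4  →[4↦5]→  2·5 = 10  −1 ⇒ G_2=9
G_2=9  [base 5] 5 + 4  →[5↦6]→  6 + 4 = 10  −1 ⇒ G_3=9
G_3=9  [base 6] 6 + 3  →[6↦7]→  7 + 3 = 10  −1 ⇒ G_4=9
G_4=9  [base 7] 7 + 2  →[7↦8]→  8 + 2 = 10  −1 ⇒ G_5=9
G_5=9  [base 8] 8 + 1  →[8↦9]→  9 + 1 = 10  −1 ⇒ G_6=9
G_6=9  [base 9] 9  →[9↦10]→  10 = 10  −1 ⇒ G_7=9

9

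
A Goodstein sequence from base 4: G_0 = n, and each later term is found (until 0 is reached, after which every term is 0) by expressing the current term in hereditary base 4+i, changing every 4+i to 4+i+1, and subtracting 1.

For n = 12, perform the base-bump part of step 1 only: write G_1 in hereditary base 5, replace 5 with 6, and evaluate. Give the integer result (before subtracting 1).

[0] 12 ≡ 3·4 (base 4). Lift 5: 15. −1: 14.
[1] 14 ≡ 2·5 + 4 (base 5). Lift 6: 16. −1: 15.

16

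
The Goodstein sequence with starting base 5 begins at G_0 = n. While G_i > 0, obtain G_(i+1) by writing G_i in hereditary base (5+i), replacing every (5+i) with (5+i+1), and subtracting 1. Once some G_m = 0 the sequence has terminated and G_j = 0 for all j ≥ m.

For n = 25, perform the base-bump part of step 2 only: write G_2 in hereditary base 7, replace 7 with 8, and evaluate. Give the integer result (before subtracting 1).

(0) 25|_5 = 5^2 ↦ 6^2|_6 = 36 ⇒ 35
(1) 35|_6 = 5·6 + 5 ↦ 5·7 + 5|_7 = 40 ⇒ 39

44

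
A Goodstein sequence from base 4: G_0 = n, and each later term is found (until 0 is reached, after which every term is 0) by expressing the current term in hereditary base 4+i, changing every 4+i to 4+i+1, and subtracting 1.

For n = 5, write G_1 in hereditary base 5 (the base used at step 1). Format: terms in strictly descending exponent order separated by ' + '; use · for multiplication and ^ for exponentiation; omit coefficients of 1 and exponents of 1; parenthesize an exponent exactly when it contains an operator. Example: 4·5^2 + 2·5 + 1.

5

G_0=5  [base 4] 4 + 1  →[4↦5]→  5 + 1 = 6  −1 ⇒ G_1=5
G_1=5  [base 5] 5  →[5↦6]→  6 = 6  −1 ⇒ G_2=5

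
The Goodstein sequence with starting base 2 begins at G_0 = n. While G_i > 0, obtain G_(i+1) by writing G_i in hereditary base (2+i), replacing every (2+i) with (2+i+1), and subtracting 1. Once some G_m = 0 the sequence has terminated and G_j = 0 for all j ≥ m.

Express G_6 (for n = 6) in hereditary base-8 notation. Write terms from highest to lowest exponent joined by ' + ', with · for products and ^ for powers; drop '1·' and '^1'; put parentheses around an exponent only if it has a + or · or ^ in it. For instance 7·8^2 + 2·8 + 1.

(0) 6|_2 = 2^2 + 2 ↦ 3^3 + 3|_3 = 30 ⇒ 29
(1) 29|_3 = 3^3 + 2 ↦ 4^4 + 2|_4 = 258 ⇒ 257
(2) 257|_4 = 4^4 + 1 ↦ 5^5 + 1|_5 = 3126 ⇒ 3125
(3) 3125|_5 = 5^5 ↦ 6^6|_6 = 46656 ⇒ 46655
(4) 46655|_6 = 5·6^5 + 5·6^4 + 5·6^3 + 5·6^2 + 5·6 + 5 ↦ 5·7^5 + 5·7^4 + 5·7^3 + 5·7^2 + 5·7 + 5|_7 = 98040 ⇒ 98039
(5) 98039|_7 = 5·7^5 + 5·7^4 + 5·7^3 + 5·7^2 + 5·7 + 4 ↦ 5·8^5 + 5·8^4 + 5·8^3 + 5·8^2 + 5·8 + 4|_8 = 187244 ⇒ 187243

5·8^5 + 5·8^4 + 5·8^3 + 5·8^2 + 5·8 + 3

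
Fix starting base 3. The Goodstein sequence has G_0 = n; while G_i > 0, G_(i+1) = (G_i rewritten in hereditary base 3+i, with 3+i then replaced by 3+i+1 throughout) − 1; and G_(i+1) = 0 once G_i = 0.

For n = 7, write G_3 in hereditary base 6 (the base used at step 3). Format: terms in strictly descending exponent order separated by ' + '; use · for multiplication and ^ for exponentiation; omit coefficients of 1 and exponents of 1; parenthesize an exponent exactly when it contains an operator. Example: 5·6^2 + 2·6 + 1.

6 + 3

7 —HB3→ 2·3 + 1 —bump→ 2·4 + 1 = 9 —(−1)→ 8
8 —HB4→ 2·4 —bump→ 2·5 = 10 —(−1)→ 9
9 —HB5→ 5 + 4 —bump→ 6 + 4 = 10 —(−1)→ 9
9 —HB6→ 6 + 3 —bump→ 7 + 3 = 10 —(−1)→ 9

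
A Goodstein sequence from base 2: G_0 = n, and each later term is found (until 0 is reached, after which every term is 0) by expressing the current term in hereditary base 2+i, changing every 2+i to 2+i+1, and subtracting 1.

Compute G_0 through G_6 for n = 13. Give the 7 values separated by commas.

step 0: 13 = 2^(2 + 1) + 2^2 + 1; sub 3 for 2: 3^(3 + 1) + 3^3 + 1; = 109; G_1 = 109−1 = 108
step 1: 108 = 3^(3 + 1) + 3^3; sub 4 for 3: 4^(4 + 1) + 4^4; = 1280; G_2 = 1280−1 = 1279
step 2: 1279 = 4^(4 + 1) + 3·4^3 + 3·4^2 + 3·4 + 3; sub 5 for 4: 5^(5 + 1) + 3·5^3 + 3·5^2 + 3·5 + 3; = 16093; G_3 = 16093−1 = 16092
step 3: 16092 = 5^(5 + 1) + 3·5^3 + 3·5^2 + 3·5 + 2; sub 6 for 5: 6^(6 + 1) + 3·6^3 + 3·6^2 + 3·6 + 2; = 280712; G_4 = 280712−1 = 280711
step 4: 280711 = 6^(6 + 1) + 3·6^3 + 3·6^2 + 3·6 + 1; sub 7 for 6: 7^(7 + 1) + 3·7^3 + 3·7^2 + 3·7 + 1; = 5765999; G_5 = 5765999−1 = 5765998
step 5: 5765998 = 7^(7 + 1) + 3·7^3 + 3·7^2 + 3·7; sub 8 for 7: 8^(8 + 1) + 3·8^3 + 3·8^2 + 3·8; = 134219480; G_6 = 134219480−1 = 134219479

13, 108, 1279, 16092, 280711, 5765998, 134219479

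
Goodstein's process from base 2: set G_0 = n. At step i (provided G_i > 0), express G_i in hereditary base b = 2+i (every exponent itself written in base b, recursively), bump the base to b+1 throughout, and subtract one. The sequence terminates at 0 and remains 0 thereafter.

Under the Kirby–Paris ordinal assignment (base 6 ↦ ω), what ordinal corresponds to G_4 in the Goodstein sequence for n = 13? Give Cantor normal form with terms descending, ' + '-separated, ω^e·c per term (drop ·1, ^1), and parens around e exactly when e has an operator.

(0) 13|_2 = 2^(2 + 1) + 2^2 + 1 ↦ 3^(3 + 1) + 3^3 + 1|_3 = 109 ⇒ 108
(1) 108|_3 = 3^(3 + 1) + 3^3 ↦ 4^(4 + 1) + 4^4|_4 = 1280 ⇒ 1279
(2) 1279|_4 = 4^(4 + 1) + 3·4^3 + 3·4^2 + 3·4 + 3 ↦ 5^(5 + 1) + 3·5^3 + 3·5^2 + 3·5 + 3|_5 = 16093 ⇒ 16092
(3) 16092|_5 = 5^(5 + 1) + 3·5^3 + 3·5^2 + 3·5 + 2 ↦ 6^(6 + 1) + 3·6^3 + 3·6^2 + 3·6 + 2|_6 = 280712 ⇒ 280711
(4) 280711|_6 = 6^(6 + 1) + 3·6^3 + 3·6^2 + 3·6 + 1 ↦ 7^(7 + 1) + 3·7^3 + 3·7^2 + 3·7 + 1|_7 = 5765999 ⇒ 5765998

ω^(ω + 1) + ω^3·3 + ω^2·3 + ω·3 + 1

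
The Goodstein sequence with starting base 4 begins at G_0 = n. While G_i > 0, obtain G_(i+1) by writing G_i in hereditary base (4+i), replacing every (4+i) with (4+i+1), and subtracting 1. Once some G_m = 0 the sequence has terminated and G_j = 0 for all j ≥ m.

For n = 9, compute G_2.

G_0 = 9. HB_4(9) = 2·4 + 1. Bump = 11. G_1 = 10.
G_1 = 10. HB_5(10) = 2·5. Bump = 12. G_2 = 11.
G_2 = 11. HB_6(11) = 6 + 5. Bump = 12. G_3 = 11.

11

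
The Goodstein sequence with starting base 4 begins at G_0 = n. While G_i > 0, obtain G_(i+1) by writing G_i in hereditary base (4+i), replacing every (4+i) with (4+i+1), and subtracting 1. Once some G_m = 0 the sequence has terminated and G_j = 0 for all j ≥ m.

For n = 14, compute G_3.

20

[0] 14 ≡ 3·4 + 2 (base 4). Lift 5: 17. −1: 16.
[1] 16 ≡ 3·5 + 1 (base 5). Lift 6: 19. −1: 18.
[2] 18 ≡ 3·6 (base 6). Lift 7: 21. −1: 20.
[3] 20 ≡ 2·7 + 6 (base 7). Lift 8: 22. −1: 21.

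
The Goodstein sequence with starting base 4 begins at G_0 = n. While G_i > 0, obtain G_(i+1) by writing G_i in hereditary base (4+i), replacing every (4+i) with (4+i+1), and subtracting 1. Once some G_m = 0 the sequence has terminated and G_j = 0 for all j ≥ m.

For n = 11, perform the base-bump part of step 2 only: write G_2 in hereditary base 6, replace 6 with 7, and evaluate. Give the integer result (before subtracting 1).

[0] 11 ≡ 2·4 + 3 (base 4). Lift 5: 13. −1: 12.
[1] 12 ≡ 2·5 + 2 (base 5). Lift 6: 14. −1: 13.

15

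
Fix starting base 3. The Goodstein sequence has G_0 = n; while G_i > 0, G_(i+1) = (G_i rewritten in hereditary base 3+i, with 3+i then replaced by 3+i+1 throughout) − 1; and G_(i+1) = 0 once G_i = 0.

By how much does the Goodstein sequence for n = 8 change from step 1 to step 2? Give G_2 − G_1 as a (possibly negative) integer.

1

8 —HB3→ 2·3 + 2 —bump→ 2·4 + 2 = 10 —(−1)→ 9
9 —HB4→ 2·4 + 1 —bump→ 2·5 + 1 = 11 —(−1)→ 10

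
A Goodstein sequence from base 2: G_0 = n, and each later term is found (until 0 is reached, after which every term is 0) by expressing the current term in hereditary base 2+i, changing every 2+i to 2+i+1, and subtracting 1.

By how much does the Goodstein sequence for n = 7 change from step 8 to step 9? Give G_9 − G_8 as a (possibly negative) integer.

72273438

G_0=7  [base 2] 2^2 + 2 + 1  →[2↦3]→  3^3 + 3 + 1 = 31  −1 ⇒ G_1=30
G_1=30  [base 3] 3^3 + 3  →[3↦4]→  4^4 + 4 = 260  −1 ⇒ G_2=259
G_2=259  [base 4] 4^4 + 3  →[4↦5]→  5^5 + 3 = 3128  −1 ⇒ G_3=3127
G_3=3127  [base 5] 5^5 + 2  →[5↦6]→  6^6 + 2 = 46658  −1 ⇒ G_4=46657
G_4=46657  [base 6] 6^6 + 1  →[6↦7]→  7^7 + 1 = 823544  −1 ⇒ G_5=823543
G_5=823543  [base 7] 7^7  →[7↦8]→  8^8 = 16777216  −1 ⇒ G_6=16777215
G_6=16777215  [base 8] 7·8^7 + 7·8^6 + 7·8^5 + 7·8^4 + 7·8^3 + 7·8^2 + 7·8 + 7  →[8↦9]→  7·9^7 + 7·9^6 + 7·9^5 + 7·9^4 + 7·9^3 + 7·9^2 + 7·9 + 7 = 37665880  −1 ⇒ G_7=37665879
G_7=37665879  [base 9] 7·9^7 + 7·9^6 + 7·9^5 + 7·9^4 + 7·9^3 + 7·9^2 + 7·9 + 6  →[9↦10]→  7·10^7 + 7·10^6 + 7·10^5 + 7·10^4 + 7·10^3 + 7·10^2 + 7·10 + 6 = 77777776  −1 ⇒ G_8=77777775
G_8=77777775  [base 10] 7·10^7 + 7·10^6 + 7·10^5 + 7·10^4 + 7·10^3 + 7·10^2 + 7·10 + 5  →[10↦11]→  7·11^7 + 7·11^6 + 7·11^5 + 7·11^4 + 7·11^3 + 7·11^2 + 7·11 + 5 = 150051214  −1 ⇒ G_9=150051213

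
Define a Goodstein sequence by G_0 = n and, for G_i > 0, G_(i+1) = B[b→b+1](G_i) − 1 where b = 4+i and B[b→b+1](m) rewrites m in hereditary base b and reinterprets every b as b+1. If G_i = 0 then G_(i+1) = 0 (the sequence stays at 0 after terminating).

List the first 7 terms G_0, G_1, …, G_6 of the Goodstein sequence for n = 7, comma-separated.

(0) 7|_4 = 4 + 3 ↦ 5 + 3|_5 = 8 ⇒ 7
(1) 7|_5 = 5 + 2 ↦ 6 + 2|_6 = 8 ⇒ 7
(2) 7|_6 = 6 + 1 ↦ 7 + 1|_7 = 8 ⇒ 7
(3) 7|_7 = 7 ↦ 8|_8 = 8 ⇒ 7
(4) 7|_8 = 7 ↦ 7|_9 = 7 ⇒ 6
(5) 6|_9 = 6 ↦ 6|_10 = 6 ⇒ 5

7, 7, 7, 7, 7, 6, 5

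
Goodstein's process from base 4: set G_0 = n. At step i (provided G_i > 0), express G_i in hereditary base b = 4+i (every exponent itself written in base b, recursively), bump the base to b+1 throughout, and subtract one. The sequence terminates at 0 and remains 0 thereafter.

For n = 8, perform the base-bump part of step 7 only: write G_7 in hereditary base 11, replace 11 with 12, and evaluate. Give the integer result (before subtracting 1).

8

(0) 8|_4 = 2·4 ↦ 2·5|_5 = 10 ⇒ 9
(1) 9|_5 = 5 + 4 ↦ 6 + 4|_6 = 10 ⇒ 9
(2) 9|_6 = 6 + 3 ↦ 7 + 3|_7 = 10 ⇒ 9
(3) 9|_7 = 7 + 2 ↦ 8 + 2|_8 = 10 ⇒ 9
(4) 9|_8 = 8 + 1 ↦ 9 + 1|_9 = 10 ⇒ 9
(5) 9|_9 = 9 ↦ 10|_10 = 10 ⇒ 9
(6) 9|_10 = 9 ↦ 9|_11 = 9 ⇒ 8
(7) 8|_11 = 8 ↦ 8|_12 = 8 ⇒ 7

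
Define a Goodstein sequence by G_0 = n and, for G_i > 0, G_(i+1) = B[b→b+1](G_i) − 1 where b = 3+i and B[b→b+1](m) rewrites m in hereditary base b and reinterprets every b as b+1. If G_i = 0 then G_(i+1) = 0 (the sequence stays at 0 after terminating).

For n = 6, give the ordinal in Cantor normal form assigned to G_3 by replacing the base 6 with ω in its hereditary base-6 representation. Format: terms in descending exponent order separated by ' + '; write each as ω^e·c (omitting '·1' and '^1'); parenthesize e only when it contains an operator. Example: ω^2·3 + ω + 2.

ω + 1

i=0: 6 = 2·3 (b=3); 3→4: 2·4 = 8; 8−1 = 7
i=1: 7 = 4 + 3 (b=4); 4→5: 5 + 3 = 8; 8−1 = 7
i=2: 7 = 5 + 2 (b=5); 5→6: 6 + 2 = 8; 8−1 = 7
i=3: 7 = 6 + 1 (b=6); 6→7: 7 + 1 = 8; 8−1 = 7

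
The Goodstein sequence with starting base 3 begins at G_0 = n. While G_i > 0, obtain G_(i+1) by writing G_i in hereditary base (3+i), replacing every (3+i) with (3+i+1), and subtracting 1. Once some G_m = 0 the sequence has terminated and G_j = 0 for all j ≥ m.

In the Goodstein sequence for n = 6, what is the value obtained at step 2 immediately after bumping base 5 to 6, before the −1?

8

(0) 6|_3 = 2·3 ↦ 2·4|_4 = 8 ⇒ 7
(1) 7|_4 = 4 + 3 ↦ 5 + 3|_5 = 8 ⇒ 7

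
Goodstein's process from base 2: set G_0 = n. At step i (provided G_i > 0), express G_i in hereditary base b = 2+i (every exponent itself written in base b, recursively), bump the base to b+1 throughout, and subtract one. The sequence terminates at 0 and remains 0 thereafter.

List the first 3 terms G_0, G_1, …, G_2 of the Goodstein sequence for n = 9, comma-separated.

(0) 9|_2 = 2^(2 + 1) + 1 ↦ 3^(3 + 1) + 1|_3 = 82 ⇒ 81
(1) 81|_3 = 3^(3 + 1) ↦ 4^(4 + 1)|_4 = 1024 ⇒ 1023

9, 81, 1023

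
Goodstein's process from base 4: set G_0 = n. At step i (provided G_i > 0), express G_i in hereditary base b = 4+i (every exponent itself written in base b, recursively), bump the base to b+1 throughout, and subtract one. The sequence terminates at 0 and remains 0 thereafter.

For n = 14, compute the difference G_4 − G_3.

1

14 —HB4→ 3·4 + 2 —bump→ 3·5 + 2 = 17 —(−1)→ 16
16 —HB5→ 3·5 + 1 —bump→ 3·6 + 1 = 19 —(−1)→ 18
18 —HB6→ 3·6 —bump→ 3·7 = 21 —(−1)→ 20
20 —HB7→ 2·7 + 6 —bump→ 2·8 + 6 = 22 —(−1)→ 21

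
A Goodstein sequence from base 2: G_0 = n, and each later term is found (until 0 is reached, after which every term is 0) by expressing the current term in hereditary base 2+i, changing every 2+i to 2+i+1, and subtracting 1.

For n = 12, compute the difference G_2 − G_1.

i=0: 12 = 2^(2 + 1) + 2^2 (b=2); 2→3: 3^(3 + 1) + 3^3 = 108; 108−1 = 107
i=1: 107 = 3^(3 + 1) + 2·3^2 + 2·3 + 2 (b=3); 3→4: 4^(4 + 1) + 2·4^2 + 2·4 + 2 = 1066; 1066−1 = 1065

958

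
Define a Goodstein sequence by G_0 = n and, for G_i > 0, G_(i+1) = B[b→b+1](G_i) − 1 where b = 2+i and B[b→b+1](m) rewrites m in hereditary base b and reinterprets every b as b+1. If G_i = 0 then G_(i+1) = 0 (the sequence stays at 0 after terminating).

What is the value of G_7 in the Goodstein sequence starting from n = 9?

9 —HB2→ 2^(2 + 1) + 1 —bump→ 3^(3 + 1) + 1 = 82 —(−1)→ 81
81 —HB3→ 3^(3 + 1) —bump→ 4^(4 + 1) = 1024 —(−1)→ 1023
1023 —HB4→ 3·4^4 + 3·4^3 + 3·4^2 + 3·4 + 3 —bump→ 3·5^5 + 3·5^3 + 3·5^2 + 3·5 + 3 = 9843 —(−1)→ 9842
9842 —HB5→ 3·5^5 + 3·5^3 + 3·5^2 + 3·5 + 2 —bump→ 3·6^6 + 3·6^3 + 3·6^2 + 3·6 + 2 = 140744 —(−1)→ 140743
140743 —HB6→ 3·6^6 + 3·6^3 + 3·6^2 + 3·6 + 1 —bump→ 3·7^7 + 3·7^3 + 3·7^2 + 3·7 + 1 = 2471827 —(−1)→ 2471826
2471826 —HB7→ 3·7^7 + 3·7^3 + 3·7^2 + 3·7 —bump→ 3·8^8 + 3·8^3 + 3·8^2 + 3·8 = 50333400 —(−1)→ 50333399
50333399 —HB8→ 3·8^8 + 3·8^3 + 3·8^2 + 2·8 + 7 —bump→ 3·9^9 + 3·9^3 + 3·9^2 + 2·9 + 7 = 1162263922 —(−1)→ 1162263921
1162263921 —HB9→ 3·9^9 + 3·9^3 + 3·9^2 + 2·9 + 6 —bump→ 3·10^10 + 3·10^3 + 3·10^2 + 2·10 + 6 = 30000003326 —(−1)→ 30000003325

1162263921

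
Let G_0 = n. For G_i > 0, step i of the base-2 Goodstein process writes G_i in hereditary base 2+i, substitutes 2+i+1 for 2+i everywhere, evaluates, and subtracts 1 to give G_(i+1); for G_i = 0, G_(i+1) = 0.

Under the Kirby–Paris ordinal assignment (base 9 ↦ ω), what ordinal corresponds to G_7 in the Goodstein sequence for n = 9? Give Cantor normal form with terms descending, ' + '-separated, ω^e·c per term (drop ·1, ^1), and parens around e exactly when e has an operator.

ω^ω·3 + ω^3·3 + ω^2·3 + ω·2 + 6

base 2: 9 = 2^(2 + 1) + 1; at 3: 3^(3 + 1) + 1 = 82; next = 81
base 3: 81 = 3^(3 + 1); at 4: 4^(4 + 1) = 1024; next = 1023
base 4: 1023 = 3·4^4 + 3·4^3 + 3·4^2 + 3·4 + 3; at 5: 3·5^5 + 3·5^3 + 3·5^2 + 3·5 + 3 = 9843; next = 9842
base 5: 9842 = 3·5^5 + 3·5^3 + 3·5^2 + 3·5 + 2; at 6: 3·6^6 + 3·6^3 + 3·6^2 + 3·6 + 2 = 140744; next = 140743
base 6: 140743 = 3·6^6 + 3·6^3 + 3·6^2 + 3·6 + 1; at 7: 3·7^7 + 3·7^3 + 3·7^2 + 3·7 + 1 = 2471827; next = 2471826
base 7: 2471826 = 3·7^7 + 3·7^3 + 3·7^2 + 3·7; at 8: 3·8^8 + 3·8^3 + 3·8^2 + 3·8 = 50333400; next = 50333399
base 8: 50333399 = 3·8^8 + 3·8^3 + 3·8^2 + 2·8 + 7; at 9: 3·9^9 + 3·9^3 + 3·9^2 + 2·9 + 7 = 1162263922; next = 1162263921
base 9: 1162263921 = 3·9^9 + 3·9^3 + 3·9^2 + 2·9 + 6; at 10: 3·10^10 + 3·10^3 + 3·10^2 + 2·10 + 6 = 30000003326; next = 30000003325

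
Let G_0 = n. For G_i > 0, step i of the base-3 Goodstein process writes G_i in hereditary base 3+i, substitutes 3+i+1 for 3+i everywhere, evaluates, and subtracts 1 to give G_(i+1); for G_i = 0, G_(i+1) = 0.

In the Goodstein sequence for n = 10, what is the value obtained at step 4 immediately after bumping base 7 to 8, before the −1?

i=0: 10 = 3^2 + 1 (b=3); 3→4: 4^2 + 1 = 17; 17−1 = 16
i=1: 16 = 4^2 (b=4); 4→5: 5^2 = 25; 25−1 = 24
i=2: 24 = 4·5 + 4 (b=5); 5→6: 4·6 + 4 = 28; 28−1 = 27
i=3: 27 = 4·6 + 3 (b=6); 6→7: 4·7 + 3 = 31; 31−1 = 30
i=4: 30 = 4·7 + 2 (b=7); 7→8: 4·8 + 2 = 34; 34−1 = 33

34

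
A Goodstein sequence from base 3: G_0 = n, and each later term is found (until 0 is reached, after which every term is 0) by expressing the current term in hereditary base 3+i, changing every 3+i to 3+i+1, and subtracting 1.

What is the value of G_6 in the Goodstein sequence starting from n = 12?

base 3: 12 = 3^2 + 3; at 4: 4^2 + 4 = 20; next = 19
base 4: 19 = 4^2 + 3; at 5: 5^2 + 3 = 28; next = 27
base 5: 27 = 5^2 + 2; at 6: 6^2 + 2 = 38; next = 37
base 6: 37 = 6^2 + 1; at 7: 7^2 + 1 = 50; next = 49
base 7: 49 = 7^2; at 8: 8^2 = 64; next = 63
base 8: 63 = 7·8 + 7; at 9: 7·9 + 7 = 70; next = 69
base 9: 69 = 7·9 + 6; at 10: 7·10 + 6 = 76; next = 75

69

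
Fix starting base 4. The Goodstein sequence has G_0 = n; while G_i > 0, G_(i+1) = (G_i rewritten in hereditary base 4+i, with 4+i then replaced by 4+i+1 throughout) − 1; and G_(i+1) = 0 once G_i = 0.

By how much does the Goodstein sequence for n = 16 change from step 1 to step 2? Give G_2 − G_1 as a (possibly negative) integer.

3

base 4: 16 = 4^2; at 5: 5^2 = 25; next = 24
base 5: 24 = 4·5 + 4; at 6: 4·6 + 4 = 28; next = 27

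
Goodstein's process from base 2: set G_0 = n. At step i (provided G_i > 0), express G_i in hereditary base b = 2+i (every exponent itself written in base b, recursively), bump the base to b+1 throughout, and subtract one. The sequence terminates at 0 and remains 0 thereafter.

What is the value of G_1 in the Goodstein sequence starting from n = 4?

[0] 4 ≡ 2^2 (base 2). Lift 3: 27. −1: 26.
[1] 26 ≡ 2·3^2 + 2·3 + 2 (base 3). Lift 4: 42. −1: 41.

26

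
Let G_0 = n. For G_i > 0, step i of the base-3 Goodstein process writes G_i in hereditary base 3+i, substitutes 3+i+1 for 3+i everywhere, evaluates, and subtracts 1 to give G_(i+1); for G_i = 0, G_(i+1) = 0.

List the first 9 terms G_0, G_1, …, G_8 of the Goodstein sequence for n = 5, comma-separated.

5, 5, 5, 5, 4, 3, 2, 1, 0

G_0 = 5. HB_3(5) = 3 + 2. Bump = 6. G_1 = 5.
G_1 = 5. HB_4(5) = 4 + 1. Bump = 6. G_2 = 5.
G_2 = 5. HB_5(5) = 5. Bump = 6. G_3 = 5.
G_3 = 5. HB_6(5) = 5. Bump = 5. G_4 = 4.
G_4 = 4. HB_7(4) = 4. Bump = 4. G_5 = 3.
G_5 = 3. HB_8(3) = 3. Bump = 3. G_6 = 2.
G_6 = 2. HB_9(2) = 2. Bump = 2. G_7 = 1.
G_7 = 1. HB_10(1) = 1. Bump = 1. G_8 = 0.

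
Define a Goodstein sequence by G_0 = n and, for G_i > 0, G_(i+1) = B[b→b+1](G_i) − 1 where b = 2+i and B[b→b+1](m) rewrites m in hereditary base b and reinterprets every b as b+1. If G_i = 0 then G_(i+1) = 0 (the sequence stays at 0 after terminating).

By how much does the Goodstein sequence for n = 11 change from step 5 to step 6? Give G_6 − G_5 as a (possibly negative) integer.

G_0 = 11. HB_2(11) = 2^(2 + 1) + 2 + 1. Bump = 85. G_1 = 84.
G_1 = 84. HB_3(84) = 3^(3 + 1) + 3. Bump = 1028. G_2 = 1027.
G_2 = 1027. HB_4(1027) = 4^(4 + 1) + 3. Bump = 15628. G_3 = 15627.
G_3 = 15627. HB_5(15627) = 5^(5 + 1) + 2. Bump = 279938. G_4 = 279937.
G_4 = 279937. HB_6(279937) = 6^(6 + 1) + 1. Bump = 5764802. G_5 = 5764801.
G_5 = 5764801. HB_7(5764801) = 7^(7 + 1). Bump = 134217728. G_6 = 134217727.

128452926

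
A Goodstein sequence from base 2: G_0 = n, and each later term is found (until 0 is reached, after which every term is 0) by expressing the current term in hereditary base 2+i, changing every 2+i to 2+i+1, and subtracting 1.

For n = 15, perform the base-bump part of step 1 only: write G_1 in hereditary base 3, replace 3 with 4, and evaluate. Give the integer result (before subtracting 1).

1284

15 —HB2→ 2^(2 + 1) + 2^2 + 2 + 1 —bump→ 3^(3 + 1) + 3^3 + 3 + 1 = 112 —(−1)→ 111
111 —HB3→ 3^(3 + 1) + 3^3 + 3 —bump→ 4^(4 + 1) + 4^4 + 4 = 1284 —(−1)→ 1283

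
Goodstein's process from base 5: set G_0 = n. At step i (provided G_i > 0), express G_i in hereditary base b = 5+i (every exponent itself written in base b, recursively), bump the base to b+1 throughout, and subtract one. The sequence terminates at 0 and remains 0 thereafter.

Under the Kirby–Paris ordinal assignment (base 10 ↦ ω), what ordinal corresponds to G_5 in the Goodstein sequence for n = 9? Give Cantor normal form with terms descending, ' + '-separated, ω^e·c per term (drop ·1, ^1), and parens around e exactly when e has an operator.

9

9 —HB5→ 5 + 4 —bump→ 6 + 4 = 10 —(−1)→ 9
9 —HB6→ 6 + 3 —bump→ 7 + 3 = 10 —(−1)→ 9
9 —HB7→ 7 + 2 —bump→ 8 + 2 = 10 —(−1)→ 9
9 —HB8→ 8 + 1 —bump→ 9 + 1 = 10 —(−1)→ 9
9 —HB9→ 9 —bump→ 10 = 10 —(−1)→ 9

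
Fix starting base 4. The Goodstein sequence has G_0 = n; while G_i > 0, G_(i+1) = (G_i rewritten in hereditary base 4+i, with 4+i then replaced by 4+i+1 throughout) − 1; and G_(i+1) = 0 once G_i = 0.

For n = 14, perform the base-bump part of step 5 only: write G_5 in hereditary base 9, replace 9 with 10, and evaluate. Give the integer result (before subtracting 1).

G_0=14  [base 4] 3·4 + 2  →[4↦5]→  3·5 + 2 = 17  −1 ⇒ G_1=16
G_1=16  [base 5] 3·5 + 1  →[5↦6]→  3·6 + 1 = 19  −1 ⇒ G_2=18
G_2=18  [base 6] 3·6  →[6↦7]→  3·7 = 21  −1 ⇒ G_3=20
G_3=20  [base 7] 2·7 + 6  →[7↦8]→  2·8 + 6 = 22  −1 ⇒ G_4=21
G_4=21  [base 8] 2·8 + 5  →[8↦9]→  2·9 + 5 = 23  −1 ⇒ G_5=22

24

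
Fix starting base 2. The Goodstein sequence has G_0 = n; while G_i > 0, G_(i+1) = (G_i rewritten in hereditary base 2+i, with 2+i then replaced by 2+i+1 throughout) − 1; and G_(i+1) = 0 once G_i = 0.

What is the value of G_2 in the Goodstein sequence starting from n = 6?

257

G_0=6  [base 2] 2^2 + 2  →[2↦3]→  3^3 + 3 = 30  −1 ⇒ G_1=29
G_1=29  [base 3] 3^3 + 2  →[3↦4]→  4^4 + 2 = 258  −1 ⇒ G_2=257
G_2=257  [base 4] 4^4 + 1  →[4↦5]→  5^5 + 1 = 3126  −1 ⇒ G_3=3125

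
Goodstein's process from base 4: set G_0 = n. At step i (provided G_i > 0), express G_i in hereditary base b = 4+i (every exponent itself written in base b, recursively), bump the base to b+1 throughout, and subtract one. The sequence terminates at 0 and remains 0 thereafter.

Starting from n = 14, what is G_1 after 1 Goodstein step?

16

base 4: 14 = 3·4 + 2; at 5: 3·5 + 2 = 17; next = 16
base 5: 16 = 3·5 + 1; at 6: 3·6 + 1 = 19; next = 18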